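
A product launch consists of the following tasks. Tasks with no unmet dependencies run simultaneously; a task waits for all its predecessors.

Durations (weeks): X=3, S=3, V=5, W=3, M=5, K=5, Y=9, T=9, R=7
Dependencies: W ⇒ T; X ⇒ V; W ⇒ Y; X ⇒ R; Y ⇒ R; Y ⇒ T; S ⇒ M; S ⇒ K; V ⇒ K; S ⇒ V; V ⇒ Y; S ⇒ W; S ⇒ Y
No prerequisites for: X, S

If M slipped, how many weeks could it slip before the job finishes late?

X→V→Y→T = 3+5+9+9 = 26 sets the makespan at 26 weeks.
Longest path through M: 8 weeks (earliest finish 8, latest finish 26).
So M can slip 26 − 8 = 18 weeks.

18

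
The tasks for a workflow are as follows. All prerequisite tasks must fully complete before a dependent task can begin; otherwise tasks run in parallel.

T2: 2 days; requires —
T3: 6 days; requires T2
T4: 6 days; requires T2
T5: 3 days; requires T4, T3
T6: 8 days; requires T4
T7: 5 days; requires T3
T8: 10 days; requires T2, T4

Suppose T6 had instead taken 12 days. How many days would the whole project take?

Critical path before the change: T2→T4→T8 = 2+6+10 = 18 giving 18 days.
T6 has 2 days of float (longest path through it is 16).
Now T2→T4→T6 = 2+6+12 = 20 is longest, so the finish becomes 20 days.

20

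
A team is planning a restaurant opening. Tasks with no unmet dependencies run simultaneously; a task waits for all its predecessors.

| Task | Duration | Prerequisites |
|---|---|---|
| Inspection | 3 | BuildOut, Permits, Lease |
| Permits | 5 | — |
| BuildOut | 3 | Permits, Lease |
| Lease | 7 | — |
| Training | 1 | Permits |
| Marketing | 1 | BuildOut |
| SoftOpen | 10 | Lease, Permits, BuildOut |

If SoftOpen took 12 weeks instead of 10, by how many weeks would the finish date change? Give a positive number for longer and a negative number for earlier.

2

Actual critical path: Lease→BuildOut→SoftOpen = 7+3+10 = 20 ⇒ 20 weeks.
SoftOpen is on the critical path; changing it to 12 makes that path 22 weeks.
That remains the longest chain; total 22 weeks.
Change in finish: 22 − 20 = +2 weeks.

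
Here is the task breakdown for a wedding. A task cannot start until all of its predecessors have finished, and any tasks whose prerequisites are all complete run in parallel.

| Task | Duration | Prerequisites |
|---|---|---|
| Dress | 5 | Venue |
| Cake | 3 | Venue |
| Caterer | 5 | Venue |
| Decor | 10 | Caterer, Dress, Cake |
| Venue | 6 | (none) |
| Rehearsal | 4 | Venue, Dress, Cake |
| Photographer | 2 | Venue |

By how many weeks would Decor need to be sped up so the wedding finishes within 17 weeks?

Current finish: 21 weeks; target: 17.
Decor is on every critical path, so each week cut from Decor cuts the finish by one (this holds down to a finish of 15).
Need 21 − 17 = 4 weeks off Decor → Decor becomes 6 weeks, finish becomes 17.

4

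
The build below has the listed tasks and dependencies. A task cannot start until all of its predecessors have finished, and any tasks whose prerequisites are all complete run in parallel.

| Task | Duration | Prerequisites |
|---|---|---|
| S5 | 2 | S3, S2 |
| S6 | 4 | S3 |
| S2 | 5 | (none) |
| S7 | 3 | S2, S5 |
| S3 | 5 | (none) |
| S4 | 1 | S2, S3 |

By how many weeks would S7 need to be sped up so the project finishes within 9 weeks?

Current finish: 10 weeks; target: 9.
S7 is on every critical path, so each week cut from S7 cuts the finish by one (this holds down to a finish of 9).
Need 10 − 9 = 1 week off S7 → S7 becomes 2 weeks, finish becomes 9.

1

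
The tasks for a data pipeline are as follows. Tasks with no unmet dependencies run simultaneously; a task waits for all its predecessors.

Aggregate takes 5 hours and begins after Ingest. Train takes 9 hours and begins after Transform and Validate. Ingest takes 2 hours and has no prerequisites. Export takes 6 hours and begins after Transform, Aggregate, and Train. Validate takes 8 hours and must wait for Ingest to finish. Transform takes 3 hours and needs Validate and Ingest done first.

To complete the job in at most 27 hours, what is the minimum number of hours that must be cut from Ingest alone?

1

Current finish: 28 hours; target: 27.
Ingest is on every critical path, so each hour cut from Ingest cuts the finish by one (this holds down to a finish of 27).
Need 28 − 27 = 1 hour off Ingest → Ingest becomes 1 hour, finish becomes 27.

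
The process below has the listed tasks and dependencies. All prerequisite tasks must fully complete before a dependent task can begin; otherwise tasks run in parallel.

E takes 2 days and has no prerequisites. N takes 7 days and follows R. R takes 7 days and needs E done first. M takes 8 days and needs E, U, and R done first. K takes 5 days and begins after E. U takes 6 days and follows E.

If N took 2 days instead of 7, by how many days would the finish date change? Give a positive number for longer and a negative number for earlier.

0

As given, the longest chain is E→R→M = 2+7+8 = 17, so the finish is 17 days.
N has 1 day of float (longest path through it is 16).
No other chain overtakes it, so the finish is 17 days.
Change in finish: 17 − 17 = +0 days.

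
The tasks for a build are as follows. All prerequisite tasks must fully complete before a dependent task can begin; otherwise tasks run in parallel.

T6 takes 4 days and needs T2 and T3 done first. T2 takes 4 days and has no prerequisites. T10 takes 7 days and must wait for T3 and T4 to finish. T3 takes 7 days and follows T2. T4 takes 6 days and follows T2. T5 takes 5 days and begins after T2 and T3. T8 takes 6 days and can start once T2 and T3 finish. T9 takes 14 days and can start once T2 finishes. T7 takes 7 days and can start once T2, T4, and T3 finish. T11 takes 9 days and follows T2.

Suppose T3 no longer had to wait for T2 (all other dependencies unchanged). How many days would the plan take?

With the dependency in place, T2→T3→T7 = 4+7+7 = 18 sets the finish at 18 days.
Without T2→T3, T3's earliest start moves from 4 to 0.
The longest chain is now T2→T9 = 4+14 = 18, so the plan takes 18 days.

18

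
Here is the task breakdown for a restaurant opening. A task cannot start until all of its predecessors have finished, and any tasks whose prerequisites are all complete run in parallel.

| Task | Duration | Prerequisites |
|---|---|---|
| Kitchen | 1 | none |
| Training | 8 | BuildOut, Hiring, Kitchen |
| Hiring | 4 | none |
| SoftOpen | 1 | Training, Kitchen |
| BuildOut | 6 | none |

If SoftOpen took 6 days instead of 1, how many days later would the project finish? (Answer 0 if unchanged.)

5

Baseline: BuildOut→Training→SoftOpen = 6+8+1 = 15 → 15 days.
Since SoftOpen is critical, the +5 change carries straight to that chain (now 20 days).
That remains the longest chain; total 20 days.
Change in finish: 20 − 15 = +5 days.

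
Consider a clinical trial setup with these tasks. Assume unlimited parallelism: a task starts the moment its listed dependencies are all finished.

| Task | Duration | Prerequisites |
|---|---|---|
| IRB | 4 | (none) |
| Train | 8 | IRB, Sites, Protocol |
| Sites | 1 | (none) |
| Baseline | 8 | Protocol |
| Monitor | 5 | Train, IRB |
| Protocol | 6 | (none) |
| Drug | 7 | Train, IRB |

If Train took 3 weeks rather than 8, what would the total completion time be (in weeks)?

16

Baseline: Protocol→Train→Drug = 6+8+7 = 21 → 21 weeks.
Since Train is critical, the -5 change carries straight to that chain (now 16 weeks).
That remains the longest chain; total 16 weeks.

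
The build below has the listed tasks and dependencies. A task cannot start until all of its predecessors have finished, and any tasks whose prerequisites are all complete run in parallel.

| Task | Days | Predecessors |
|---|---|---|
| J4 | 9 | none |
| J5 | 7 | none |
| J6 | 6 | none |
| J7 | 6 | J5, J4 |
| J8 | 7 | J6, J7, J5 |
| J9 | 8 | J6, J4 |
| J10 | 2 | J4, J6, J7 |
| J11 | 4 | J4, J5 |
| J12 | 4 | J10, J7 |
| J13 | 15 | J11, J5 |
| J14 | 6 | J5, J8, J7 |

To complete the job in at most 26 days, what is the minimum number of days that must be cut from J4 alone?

2

Current finish: 28 days; target: 26.
J4 is on every critical path, so each day cut from J4 cuts the finish by one (this holds down to a finish of 26).
Need 28 − 26 = 2 days off J4 → J4 becomes 7 days, finish becomes 26.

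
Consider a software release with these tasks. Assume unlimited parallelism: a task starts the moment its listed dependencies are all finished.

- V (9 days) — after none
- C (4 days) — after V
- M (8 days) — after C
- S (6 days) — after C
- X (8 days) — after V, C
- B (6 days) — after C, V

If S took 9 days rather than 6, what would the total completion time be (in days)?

22

Actual critical path: V→C→M = 9+4+8 = 21 ⇒ 21 days.
S has 2 days of float (longest path through it is 19).
Now V→C→S = 9+4+9 = 22 is longest, so the finish becomes 22 days.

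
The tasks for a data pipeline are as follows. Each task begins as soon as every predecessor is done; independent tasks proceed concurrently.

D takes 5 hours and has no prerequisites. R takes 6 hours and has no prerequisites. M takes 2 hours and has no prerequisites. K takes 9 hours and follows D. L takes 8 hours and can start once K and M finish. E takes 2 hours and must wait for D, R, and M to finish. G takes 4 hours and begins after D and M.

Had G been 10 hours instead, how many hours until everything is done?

22

Baseline: D→K→L = 5+9+8 = 22 → 22 hours.
The longest path through G is only 9 hours, so G has float 13.
No other chain overtakes it, so the finish is 22 hours.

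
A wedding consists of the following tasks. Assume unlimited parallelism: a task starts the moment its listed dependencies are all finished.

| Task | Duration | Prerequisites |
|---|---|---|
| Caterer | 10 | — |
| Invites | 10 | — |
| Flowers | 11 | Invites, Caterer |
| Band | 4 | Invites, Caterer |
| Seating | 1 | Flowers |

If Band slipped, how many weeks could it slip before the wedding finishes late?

8

Critical path: Caterer→Flowers→Seating = 10+11+1 = 22, so the finish is 22 weeks.
Longest path through Band: 14 weeks (earliest finish 14, latest finish 22).
Float = 22 − 14 = 8.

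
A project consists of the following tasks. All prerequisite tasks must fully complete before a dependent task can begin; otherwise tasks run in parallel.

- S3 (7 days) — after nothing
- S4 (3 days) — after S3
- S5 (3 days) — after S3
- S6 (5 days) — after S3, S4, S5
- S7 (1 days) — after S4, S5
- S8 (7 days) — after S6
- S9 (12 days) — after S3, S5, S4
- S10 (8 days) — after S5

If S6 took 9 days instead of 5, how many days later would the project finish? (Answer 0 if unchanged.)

4

Actual critical path: S3→S4→S6→S8 = 7+3+5+7 = 22 ⇒ 22 days.
Since S6 is critical, the +4 change carries straight to that chain (now 26 days).
That remains the longest chain; total 26 days.
Change in finish: 26 − 22 = +4 days.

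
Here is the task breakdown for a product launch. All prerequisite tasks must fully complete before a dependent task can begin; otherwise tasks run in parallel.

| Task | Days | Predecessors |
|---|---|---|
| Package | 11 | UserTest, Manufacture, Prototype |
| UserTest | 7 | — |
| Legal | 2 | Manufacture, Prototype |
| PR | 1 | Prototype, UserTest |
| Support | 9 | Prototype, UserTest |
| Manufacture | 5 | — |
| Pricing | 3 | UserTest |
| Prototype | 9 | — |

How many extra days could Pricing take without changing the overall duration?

10

The longest chain is Prototype→Package = 9+11 = 20; overall finish 20 days.
The longest chain containing Pricing totals 10 days.
Float = 20 − 10 = 10.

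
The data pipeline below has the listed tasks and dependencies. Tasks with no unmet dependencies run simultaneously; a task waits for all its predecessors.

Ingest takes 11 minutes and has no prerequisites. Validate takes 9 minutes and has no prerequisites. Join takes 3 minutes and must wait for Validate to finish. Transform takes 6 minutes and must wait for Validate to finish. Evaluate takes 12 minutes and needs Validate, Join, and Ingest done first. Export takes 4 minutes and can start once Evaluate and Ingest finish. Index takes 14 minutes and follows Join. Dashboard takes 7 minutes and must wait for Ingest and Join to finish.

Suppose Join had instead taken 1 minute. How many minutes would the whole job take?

As given, the longest chain is Validate→Join→Evaluate→Export = 9+3+12+4 = 28, so the finish is 28 minutes.
Join is on the critical path; changing it to 1 makes that path 26 minutes.
New critical path: Ingest→Evaluate→Export = 11+12+4 = 27 ⇒ 27 minutes.

27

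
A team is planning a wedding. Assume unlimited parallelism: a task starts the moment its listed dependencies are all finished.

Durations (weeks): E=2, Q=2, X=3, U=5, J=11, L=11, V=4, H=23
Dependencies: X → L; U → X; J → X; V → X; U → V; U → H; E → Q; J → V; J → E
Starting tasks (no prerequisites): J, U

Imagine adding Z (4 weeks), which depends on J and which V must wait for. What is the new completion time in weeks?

33

Originally the job takes 29 weeks.
With Z inserted, V now waits for max(J, U, Z).
New critical path: J→Z→V→X→L = 11+4+4+3+11 = 33 ⇒ 33 weeks.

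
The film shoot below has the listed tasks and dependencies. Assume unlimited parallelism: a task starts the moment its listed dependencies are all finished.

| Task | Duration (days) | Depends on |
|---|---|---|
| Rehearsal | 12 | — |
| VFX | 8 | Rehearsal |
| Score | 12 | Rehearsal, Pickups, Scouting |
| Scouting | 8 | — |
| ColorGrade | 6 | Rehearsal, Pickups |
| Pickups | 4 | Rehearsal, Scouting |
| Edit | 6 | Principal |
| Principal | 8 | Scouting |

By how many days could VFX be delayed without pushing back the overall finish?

The longest chain is Rehearsal→Pickups→Score = 12+4+12 = 28; overall finish 28 days.
VFX finishes as early as 20 and must finish by 28.
So VFX can slip 28 − 20 = 8 days.

8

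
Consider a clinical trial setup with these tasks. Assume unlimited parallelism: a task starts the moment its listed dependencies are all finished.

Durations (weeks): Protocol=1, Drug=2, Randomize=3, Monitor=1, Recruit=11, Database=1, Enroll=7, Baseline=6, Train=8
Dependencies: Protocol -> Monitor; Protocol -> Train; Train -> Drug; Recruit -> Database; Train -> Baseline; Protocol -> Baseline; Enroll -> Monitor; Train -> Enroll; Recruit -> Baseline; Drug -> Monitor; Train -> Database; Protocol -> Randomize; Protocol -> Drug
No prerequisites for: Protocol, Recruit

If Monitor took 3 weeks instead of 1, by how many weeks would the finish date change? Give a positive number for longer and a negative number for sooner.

Actual critical path: Protocol→Train→Enroll→Monitor = 1+8+7+1 = 17 ⇒ 17 weeks.
Monitor lies on that path, so at 3 weeks the path becomes 19 weeks.
That remains the longest chain; total 19 weeks.
Change in finish: 19 − 17 = +2 weeks.

2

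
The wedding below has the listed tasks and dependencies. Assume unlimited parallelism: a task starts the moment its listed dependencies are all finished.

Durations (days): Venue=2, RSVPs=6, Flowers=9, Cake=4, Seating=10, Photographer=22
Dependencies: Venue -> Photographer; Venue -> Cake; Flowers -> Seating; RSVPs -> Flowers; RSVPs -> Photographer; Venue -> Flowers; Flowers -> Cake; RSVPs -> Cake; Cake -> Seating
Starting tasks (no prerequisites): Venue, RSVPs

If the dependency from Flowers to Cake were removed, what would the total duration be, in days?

Original critical path: RSVPs→Flowers→Cake→Seating = 6+9+4+10 = 29 ⇒ 29 days.
Without Flowers→Cake, Cake's earliest start moves from 15 to 6.
New critical path: RSVPs→Photographer = 6+22 = 28 ⇒ 28 days.

28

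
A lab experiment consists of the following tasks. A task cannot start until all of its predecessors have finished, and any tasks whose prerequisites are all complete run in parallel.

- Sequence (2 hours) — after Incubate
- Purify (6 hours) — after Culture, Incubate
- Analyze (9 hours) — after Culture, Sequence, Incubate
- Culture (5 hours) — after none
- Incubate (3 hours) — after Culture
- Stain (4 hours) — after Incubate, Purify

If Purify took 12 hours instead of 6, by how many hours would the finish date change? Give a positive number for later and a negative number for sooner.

5

Baseline: Culture→Incubate→Sequence→Analyze = 5+3+2+9 = 19 → 19 hours.
Purify is off the critical path — its longest chain is 18 hours, giving 1 of slack.
Now Culture→Incubate→Purify→Stain = 5+3+12+4 = 24 is longest, so the finish becomes 24 hours.
Change in finish: 24 − 19 = +5 hours.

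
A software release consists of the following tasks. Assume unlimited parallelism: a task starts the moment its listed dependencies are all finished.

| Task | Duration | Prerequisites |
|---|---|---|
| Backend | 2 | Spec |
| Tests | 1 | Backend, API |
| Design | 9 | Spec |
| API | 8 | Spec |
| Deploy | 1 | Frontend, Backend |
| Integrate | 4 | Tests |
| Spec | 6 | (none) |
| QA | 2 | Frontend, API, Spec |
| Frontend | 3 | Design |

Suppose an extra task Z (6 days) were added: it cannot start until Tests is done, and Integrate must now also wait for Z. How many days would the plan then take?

Originally the plan takes 20 days.
With Z inserted, Integrate now waits for max(Tests, Z).
New critical path: Spec→API→Tests→Z→Integrate = 6+8+1+6+4 = 25 ⇒ 25 days.

25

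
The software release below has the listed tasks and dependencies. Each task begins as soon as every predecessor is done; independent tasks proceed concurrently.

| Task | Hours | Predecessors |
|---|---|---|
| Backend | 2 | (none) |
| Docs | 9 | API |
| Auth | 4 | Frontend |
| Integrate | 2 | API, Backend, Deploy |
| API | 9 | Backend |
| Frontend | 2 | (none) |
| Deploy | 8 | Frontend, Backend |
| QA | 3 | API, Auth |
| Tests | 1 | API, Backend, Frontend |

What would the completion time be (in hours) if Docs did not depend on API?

14

With the dependency in place, Backend→API→Docs = 2+9+9 = 20 sets the finish at 20 hours.
Without API→Docs, Docs's earliest start moves from 11 to 0.
New critical path: Backend→API→QA = 2+9+3 = 14 ⇒ 14 hours.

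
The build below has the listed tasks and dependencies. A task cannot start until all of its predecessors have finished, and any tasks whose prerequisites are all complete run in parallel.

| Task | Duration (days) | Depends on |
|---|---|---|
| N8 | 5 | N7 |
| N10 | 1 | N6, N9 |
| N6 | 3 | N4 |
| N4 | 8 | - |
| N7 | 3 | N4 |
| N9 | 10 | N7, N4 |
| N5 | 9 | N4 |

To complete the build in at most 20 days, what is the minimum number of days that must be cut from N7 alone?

Current finish: 22 days; target: 20.
N7 is on every critical path, so each day cut from N7 cuts the finish by one (this holds down to a finish of 20).
Need 22 − 20 = 2 days off N7 → N7 becomes 1 day, finish becomes 20.

2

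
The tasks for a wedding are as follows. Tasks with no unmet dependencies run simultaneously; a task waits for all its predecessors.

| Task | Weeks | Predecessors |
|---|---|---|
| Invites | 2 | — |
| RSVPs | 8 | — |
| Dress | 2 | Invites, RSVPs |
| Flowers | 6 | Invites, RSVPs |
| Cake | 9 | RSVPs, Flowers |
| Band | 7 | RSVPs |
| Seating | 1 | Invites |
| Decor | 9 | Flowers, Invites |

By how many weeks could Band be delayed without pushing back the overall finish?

The longest chain is RSVPs→Flowers→Cake = 8+6+9 = 23; overall finish 23 weeks.
The longest chain containing Band totals 15 weeks.
Slack of Band = 16 − 8 = 8 weeks.

8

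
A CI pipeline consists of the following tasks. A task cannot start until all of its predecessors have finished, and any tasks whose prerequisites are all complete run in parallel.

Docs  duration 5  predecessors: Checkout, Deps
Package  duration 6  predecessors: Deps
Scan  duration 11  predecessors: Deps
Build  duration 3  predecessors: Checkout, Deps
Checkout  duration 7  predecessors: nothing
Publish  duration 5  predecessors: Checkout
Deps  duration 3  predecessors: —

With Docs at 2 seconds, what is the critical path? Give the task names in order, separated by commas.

Deps, Scan

Baseline: Deps→Scan = 3+11 = 14 → 14 seconds.
Docs is off the critical path — its longest chain is 12 seconds, giving 2 of slack.
No other chain overtakes it, so the finish is 14 seconds.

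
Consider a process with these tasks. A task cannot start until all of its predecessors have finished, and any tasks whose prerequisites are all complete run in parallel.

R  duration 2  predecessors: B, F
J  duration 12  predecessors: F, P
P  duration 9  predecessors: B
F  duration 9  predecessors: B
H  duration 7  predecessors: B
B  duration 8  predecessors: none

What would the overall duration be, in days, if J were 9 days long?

26

The binding path is B→F→J = 8+9+12 = 29; finish at 29 days.
J is on the critical path; changing it to 9 makes that path 26 days.
That remains the longest chain; total 26 days.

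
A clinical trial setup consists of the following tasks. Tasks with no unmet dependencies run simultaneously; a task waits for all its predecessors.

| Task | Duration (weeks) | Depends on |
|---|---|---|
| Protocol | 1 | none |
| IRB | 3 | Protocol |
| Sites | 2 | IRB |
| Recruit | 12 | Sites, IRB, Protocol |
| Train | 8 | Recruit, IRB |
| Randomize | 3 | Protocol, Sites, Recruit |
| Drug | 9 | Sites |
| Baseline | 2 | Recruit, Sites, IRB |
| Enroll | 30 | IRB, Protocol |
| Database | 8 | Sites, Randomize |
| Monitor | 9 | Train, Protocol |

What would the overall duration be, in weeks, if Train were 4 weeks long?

As given, the longest chain is Protocol→IRB→Sites→Recruit→Train→Monitor = 1+3+2+12+8+9 = 35, so the finish is 35 weeks.
Train lies on that path, so at 4 weeks the path becomes 31 weeks.
Now Protocol→IRB→Enroll = 1+3+30 = 34 is longest, so the finish becomes 34 weeks.

34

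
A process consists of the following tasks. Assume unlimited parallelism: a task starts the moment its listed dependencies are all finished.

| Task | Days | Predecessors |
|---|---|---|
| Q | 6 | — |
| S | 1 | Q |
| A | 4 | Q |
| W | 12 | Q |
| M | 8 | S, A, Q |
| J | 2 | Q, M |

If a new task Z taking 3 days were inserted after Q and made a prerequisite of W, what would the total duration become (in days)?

21

Originally the plan takes 20 days.
With Z inserted, W now waits for max(Q, Z).
New critical path: Q→Z→W = 6+3+12 = 21 ⇒ 21 days.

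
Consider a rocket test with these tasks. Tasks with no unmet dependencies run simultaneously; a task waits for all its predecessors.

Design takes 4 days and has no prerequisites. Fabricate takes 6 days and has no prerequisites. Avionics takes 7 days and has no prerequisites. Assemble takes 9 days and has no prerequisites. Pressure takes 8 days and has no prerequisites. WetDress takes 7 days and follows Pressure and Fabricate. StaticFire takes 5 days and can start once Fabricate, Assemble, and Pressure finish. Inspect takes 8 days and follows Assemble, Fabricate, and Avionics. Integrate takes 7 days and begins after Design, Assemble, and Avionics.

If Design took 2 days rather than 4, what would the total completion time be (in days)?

Critical path before the change: Assemble→Inspect = 9+8 = 17 giving 17 days.
Design has 6 days of float (longest path through it is 11).
No other chain overtakes it, so the finish is 17 days.

17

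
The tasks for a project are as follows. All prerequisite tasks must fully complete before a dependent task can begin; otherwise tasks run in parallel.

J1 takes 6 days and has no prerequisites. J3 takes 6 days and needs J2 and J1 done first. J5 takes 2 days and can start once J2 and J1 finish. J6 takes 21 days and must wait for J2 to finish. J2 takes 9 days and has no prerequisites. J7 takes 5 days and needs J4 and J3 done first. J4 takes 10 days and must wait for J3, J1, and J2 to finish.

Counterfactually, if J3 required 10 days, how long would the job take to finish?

As given, the longest chain is J2→J3→J4→J7 = 9+6+10+5 = 30, so the finish is 30 days.
Since J3 is critical, the +4 change carries straight to that chain (now 34 days).
No other chain overtakes it, so the finish is 34 days.

34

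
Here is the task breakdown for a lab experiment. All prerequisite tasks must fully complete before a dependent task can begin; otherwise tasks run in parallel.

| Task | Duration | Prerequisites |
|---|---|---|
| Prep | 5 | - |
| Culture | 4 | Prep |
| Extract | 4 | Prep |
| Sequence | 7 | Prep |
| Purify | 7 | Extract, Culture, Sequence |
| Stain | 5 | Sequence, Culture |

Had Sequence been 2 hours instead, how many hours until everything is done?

16

As given, the longest chain is Prep→Sequence→Purify = 5+7+7 = 19, so the finish is 19 hours.
Since Sequence is critical, the -5 change carries straight to that chain (now 14 hours).
The binding chain switches to Prep→Culture→Purify = 5+4+7 = 16; finish 16 hours.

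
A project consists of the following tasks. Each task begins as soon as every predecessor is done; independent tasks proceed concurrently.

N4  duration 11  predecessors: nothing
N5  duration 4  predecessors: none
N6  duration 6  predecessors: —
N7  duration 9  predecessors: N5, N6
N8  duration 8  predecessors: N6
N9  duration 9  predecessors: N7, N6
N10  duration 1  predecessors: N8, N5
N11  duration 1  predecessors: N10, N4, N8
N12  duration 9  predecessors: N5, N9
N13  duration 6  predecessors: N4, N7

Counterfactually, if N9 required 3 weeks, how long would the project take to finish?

27

The binding path is N6→N7→N9→N12 = 6+9+9+9 = 33; finish at 33 weeks.
N9 is on the critical path; changing it to 3 makes that path 27 weeks.
The critical path is still N6→N7→N9→N12; finish is now 27 weeks.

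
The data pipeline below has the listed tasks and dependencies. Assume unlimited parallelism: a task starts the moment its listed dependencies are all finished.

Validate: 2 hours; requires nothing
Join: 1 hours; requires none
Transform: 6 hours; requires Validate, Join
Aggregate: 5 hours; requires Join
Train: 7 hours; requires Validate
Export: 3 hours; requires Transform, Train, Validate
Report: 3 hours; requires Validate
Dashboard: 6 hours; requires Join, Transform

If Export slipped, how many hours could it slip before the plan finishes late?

Critical path: Validate→Transform→Dashboard = 2+6+6 = 14, so the finish is 14 hours.
Export finishes as early as 12 and must finish by 14.
Float = 14 − 12 = 2.

2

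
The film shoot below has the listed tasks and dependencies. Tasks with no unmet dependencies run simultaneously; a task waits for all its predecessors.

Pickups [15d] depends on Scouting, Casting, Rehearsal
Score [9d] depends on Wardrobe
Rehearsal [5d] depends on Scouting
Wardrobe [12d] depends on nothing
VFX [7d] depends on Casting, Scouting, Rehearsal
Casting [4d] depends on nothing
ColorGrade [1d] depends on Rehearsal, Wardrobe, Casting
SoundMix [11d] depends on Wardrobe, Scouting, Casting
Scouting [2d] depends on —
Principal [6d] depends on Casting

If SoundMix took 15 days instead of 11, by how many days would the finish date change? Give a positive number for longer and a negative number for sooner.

As given, the longest chain is Wardrobe→SoundMix = 12+11 = 23, so the finish is 23 days.
Since SoundMix is critical, the +4 change carries straight to that chain (now 27 days).
No other chain overtakes it, so the finish is 27 days.
Change in finish: 27 − 23 = +4 days.

4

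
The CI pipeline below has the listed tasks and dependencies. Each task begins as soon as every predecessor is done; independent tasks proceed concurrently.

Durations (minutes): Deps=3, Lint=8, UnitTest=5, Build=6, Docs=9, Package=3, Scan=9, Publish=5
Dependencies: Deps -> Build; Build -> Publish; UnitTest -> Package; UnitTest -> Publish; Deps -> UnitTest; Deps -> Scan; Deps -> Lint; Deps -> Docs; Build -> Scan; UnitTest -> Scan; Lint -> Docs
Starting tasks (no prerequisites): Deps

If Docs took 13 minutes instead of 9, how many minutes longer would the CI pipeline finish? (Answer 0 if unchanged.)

As given, the longest chain is Deps→Lint→Docs = 3+8+9 = 20, so the finish is 20 minutes.
Docs lies on that path, so at 13 minutes the path becomes 24 minutes.
No other chain overtakes it, so the finish is 24 minutes.
Change in finish: 24 − 20 = +4 minutes.

4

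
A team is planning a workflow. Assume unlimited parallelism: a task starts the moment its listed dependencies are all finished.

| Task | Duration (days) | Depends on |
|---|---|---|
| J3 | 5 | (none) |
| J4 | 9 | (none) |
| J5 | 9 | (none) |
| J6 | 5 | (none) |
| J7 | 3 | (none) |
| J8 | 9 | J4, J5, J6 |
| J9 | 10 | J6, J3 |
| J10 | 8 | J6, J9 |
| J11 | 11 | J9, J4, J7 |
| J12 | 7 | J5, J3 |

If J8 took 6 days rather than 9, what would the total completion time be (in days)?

26

Critical path before the change: J3→J9→J11 = 5+10+11 = 26 giving 26 days.
J8 is off the critical path — its longest chain is 18 days, giving 8 of slack.
That remains the longest chain; total 26 days.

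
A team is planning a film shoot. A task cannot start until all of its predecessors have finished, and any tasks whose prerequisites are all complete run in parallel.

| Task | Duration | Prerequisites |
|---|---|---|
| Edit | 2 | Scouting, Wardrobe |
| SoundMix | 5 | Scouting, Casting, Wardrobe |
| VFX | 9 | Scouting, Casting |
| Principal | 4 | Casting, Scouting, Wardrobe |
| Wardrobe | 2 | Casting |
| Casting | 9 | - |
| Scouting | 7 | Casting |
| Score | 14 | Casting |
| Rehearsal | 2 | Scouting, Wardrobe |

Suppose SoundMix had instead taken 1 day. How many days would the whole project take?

Critical path before the change: Casting→Scouting→VFX = 9+7+9 = 25 giving 25 days.
The longest path through SoundMix is only 21 days, so SoundMix has float 4.
That remains the longest chain; total 25 days.

25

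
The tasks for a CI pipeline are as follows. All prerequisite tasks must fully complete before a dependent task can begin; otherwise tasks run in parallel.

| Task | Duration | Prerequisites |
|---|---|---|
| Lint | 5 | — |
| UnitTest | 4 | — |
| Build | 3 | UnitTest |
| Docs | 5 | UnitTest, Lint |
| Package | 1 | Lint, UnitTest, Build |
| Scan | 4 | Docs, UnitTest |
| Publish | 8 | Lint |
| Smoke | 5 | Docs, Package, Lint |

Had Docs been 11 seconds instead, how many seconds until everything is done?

21

The binding path is Lint→Docs→Smoke = 5+5+5 = 15; finish at 15 seconds.
Docs is on the critical path; changing it to 11 makes that path 21 seconds.
That remains the longest chain; total 21 seconds.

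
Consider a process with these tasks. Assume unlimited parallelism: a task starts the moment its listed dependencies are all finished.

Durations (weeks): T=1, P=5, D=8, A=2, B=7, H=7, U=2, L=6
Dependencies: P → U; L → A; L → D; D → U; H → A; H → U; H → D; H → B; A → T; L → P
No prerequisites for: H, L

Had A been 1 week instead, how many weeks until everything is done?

Critical path before the change: H→D→U = 7+8+2 = 17 giving 17 weeks.
The longest path through A is only 10 weeks, so A has float 7.
The critical path is still H→D→U; finish is now 17 weeks.

17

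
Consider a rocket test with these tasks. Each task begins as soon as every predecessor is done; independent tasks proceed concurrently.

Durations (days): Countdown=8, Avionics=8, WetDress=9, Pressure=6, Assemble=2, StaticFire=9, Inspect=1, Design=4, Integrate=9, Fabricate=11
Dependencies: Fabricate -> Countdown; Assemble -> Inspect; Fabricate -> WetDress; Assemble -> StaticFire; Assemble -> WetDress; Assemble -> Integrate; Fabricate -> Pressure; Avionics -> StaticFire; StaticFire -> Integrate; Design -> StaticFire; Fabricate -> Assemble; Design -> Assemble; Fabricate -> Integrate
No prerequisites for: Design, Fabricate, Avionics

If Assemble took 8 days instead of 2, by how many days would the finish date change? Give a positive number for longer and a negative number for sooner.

Critical path before the change: Fabricate→Assemble→StaticFire→Integrate = 11+2+9+9 = 31 giving 31 days.
Assemble lies on that path, so at 8 days the path becomes 37 days.
That remains the longest chain; total 37 days.
Change in finish: 37 − 31 = +6 days.

6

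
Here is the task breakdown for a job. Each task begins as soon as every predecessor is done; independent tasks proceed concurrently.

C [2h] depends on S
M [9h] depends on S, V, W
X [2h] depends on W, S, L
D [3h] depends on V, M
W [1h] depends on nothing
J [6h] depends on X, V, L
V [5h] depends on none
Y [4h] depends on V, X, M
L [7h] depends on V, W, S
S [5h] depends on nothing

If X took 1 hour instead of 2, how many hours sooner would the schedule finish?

1

Actual critical path: S→L→X→J = 5+7+2+6 = 20 ⇒ 20 hours.
X is on the critical path; changing it to 1 makes that path 19 hours.
That remains the longest chain; total 19 hours.
Change in finish: 19 − 20 = -1 hours.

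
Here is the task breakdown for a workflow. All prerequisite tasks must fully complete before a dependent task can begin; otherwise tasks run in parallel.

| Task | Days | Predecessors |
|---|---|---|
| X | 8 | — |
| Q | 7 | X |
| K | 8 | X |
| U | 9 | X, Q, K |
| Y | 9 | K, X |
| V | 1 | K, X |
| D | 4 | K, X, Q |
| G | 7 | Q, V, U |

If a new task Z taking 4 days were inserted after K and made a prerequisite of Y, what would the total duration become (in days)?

32

Originally the schedule takes 32 days.
With Z inserted, Y now waits for max(K, X, Z).
New critical path: X→K→U→G = 8+8+9+7 = 32 ⇒ 32 days.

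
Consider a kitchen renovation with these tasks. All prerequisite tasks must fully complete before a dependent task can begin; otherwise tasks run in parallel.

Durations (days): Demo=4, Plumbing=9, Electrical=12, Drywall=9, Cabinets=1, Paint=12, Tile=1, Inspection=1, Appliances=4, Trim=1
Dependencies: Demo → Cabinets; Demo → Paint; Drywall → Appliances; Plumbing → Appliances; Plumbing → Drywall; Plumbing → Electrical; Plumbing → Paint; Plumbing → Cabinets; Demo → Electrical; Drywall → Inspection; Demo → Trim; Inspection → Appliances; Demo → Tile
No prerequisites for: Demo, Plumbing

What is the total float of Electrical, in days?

Plumbing→Drywall→Inspection→Appliances = 9+9+1+4 = 23 sets the makespan at 23 days.
Electrical finishes as early as 21 and must finish by 23.
So Electrical can slip 23 − 21 = 2 days.

2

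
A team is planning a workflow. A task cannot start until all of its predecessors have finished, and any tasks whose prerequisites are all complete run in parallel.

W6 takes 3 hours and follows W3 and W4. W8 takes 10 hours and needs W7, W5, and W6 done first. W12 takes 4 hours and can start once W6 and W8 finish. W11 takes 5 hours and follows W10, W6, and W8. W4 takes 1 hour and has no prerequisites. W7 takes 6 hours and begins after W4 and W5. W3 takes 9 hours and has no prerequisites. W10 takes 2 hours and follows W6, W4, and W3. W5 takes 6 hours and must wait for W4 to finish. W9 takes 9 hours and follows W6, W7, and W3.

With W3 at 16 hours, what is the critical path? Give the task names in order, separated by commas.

W3, W6, W8, W11

The binding path is W4→W5→W7→W8→W11 = 1+6+6+10+5 = 28; finish at 28 hours.
W3 has 1 hour of float (longest path through it is 27).
The binding chain switches to W3→W6→W8→W11 = 16+3+10+5 = 34; finish 34 hours.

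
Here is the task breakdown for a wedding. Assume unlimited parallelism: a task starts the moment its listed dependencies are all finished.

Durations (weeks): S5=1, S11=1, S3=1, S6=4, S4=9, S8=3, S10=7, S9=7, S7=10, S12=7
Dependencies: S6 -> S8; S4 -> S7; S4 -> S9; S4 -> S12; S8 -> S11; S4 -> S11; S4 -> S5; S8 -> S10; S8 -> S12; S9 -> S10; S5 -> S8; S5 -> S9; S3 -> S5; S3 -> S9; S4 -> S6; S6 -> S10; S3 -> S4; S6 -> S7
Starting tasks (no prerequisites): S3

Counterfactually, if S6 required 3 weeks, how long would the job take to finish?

Actual critical path: S3→S4→S5→S9→S10 = 1+9+1+7+7 = 25 ⇒ 25 weeks.
S6 is off the critical path — its longest chain is 24 weeks, giving 1 of slack.
The critical path is still S3→S4→S5→S9→S10; finish is now 25 weeks.

25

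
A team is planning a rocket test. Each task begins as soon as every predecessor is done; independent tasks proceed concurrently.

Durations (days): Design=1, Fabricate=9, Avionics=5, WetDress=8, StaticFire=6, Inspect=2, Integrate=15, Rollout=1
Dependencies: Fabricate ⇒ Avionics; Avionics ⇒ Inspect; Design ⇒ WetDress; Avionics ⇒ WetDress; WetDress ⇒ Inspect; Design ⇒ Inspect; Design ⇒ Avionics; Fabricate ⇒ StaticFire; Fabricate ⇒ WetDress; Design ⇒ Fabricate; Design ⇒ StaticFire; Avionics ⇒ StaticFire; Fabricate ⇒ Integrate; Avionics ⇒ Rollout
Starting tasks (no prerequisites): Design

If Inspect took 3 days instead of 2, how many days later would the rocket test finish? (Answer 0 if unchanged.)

1

Baseline: Design→Fabricate→Avionics→WetDress→Inspect = 1+9+5+8+2 = 25 → 25 days.
Since Inspect is critical, the +1 change carries straight to that chain (now 26 days).
That remains the longest chain; total 26 days.
Change in finish: 26 − 25 = +1 days.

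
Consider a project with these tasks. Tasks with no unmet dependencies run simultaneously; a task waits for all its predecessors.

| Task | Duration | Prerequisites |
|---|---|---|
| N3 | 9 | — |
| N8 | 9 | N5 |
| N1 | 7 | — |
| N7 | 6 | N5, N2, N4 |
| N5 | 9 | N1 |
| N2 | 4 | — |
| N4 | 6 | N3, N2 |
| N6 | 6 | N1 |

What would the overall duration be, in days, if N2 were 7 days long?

Baseline: N1→N5→N8 = 7+9+9 = 25 → 25 days.
N2 is off the critical path — its longest chain is 16 days, giving 9 of slack.
The critical path is still N1→N5→N8; finish is now 25 days.

25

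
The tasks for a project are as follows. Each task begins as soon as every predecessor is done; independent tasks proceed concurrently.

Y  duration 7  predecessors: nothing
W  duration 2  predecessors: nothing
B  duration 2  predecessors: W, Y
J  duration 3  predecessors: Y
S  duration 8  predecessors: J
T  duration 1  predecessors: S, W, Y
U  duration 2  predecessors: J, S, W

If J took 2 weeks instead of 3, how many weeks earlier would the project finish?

The binding path is Y→J→S→U = 7+3+8+2 = 20; finish at 20 weeks.
Since J is critical, the -1 change carries straight to that chain (now 19 weeks).
The critical path is still Y→J→S→U; finish is now 19 weeks.
Change in finish: 19 − 20 = -1 weeks.

1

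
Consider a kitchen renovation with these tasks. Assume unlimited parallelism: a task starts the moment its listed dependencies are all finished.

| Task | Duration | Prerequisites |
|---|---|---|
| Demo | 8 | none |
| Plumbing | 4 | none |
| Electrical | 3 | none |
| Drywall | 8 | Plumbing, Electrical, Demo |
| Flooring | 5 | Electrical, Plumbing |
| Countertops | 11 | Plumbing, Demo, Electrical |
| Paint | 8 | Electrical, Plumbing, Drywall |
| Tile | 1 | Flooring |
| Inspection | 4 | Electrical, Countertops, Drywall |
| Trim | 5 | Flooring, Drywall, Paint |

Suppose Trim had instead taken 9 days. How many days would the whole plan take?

Critical path before the change: Demo→Drywall→Paint→Trim = 8+8+8+5 = 29 giving 29 days.
Since Trim is critical, the +4 change carries straight to that chain (now 33 days).
No other chain overtakes it, so the finish is 33 days.

33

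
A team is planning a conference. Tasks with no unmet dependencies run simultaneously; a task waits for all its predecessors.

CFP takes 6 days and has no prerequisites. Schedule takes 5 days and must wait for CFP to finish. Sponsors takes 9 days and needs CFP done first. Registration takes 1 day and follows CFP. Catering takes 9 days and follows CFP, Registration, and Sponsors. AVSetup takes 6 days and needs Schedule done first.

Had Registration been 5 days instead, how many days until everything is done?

Baseline: CFP→Sponsors→Catering = 6+9+9 = 24 → 24 days.
Registration is off the critical path — its longest chain is 16 days, giving 8 of slack.
The critical path is still CFP→Sponsors→Catering; finish is now 24 days.

24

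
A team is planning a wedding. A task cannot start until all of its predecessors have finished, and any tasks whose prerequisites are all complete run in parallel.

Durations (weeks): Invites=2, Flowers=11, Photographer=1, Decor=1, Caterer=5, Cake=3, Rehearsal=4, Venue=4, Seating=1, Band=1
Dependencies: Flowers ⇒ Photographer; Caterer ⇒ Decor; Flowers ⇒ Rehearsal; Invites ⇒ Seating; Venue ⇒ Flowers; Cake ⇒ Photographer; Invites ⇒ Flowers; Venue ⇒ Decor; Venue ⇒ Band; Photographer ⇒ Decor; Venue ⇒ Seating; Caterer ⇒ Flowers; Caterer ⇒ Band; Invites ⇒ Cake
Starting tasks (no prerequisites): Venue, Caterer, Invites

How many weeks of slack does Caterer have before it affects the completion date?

Caterer→Flowers→Rehearsal = 5+11+4 = 20 sets the makespan at 20 weeks.
Caterer finishes as early as 5 and must finish by 5.
Float = 20 − 20 = 0.

0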